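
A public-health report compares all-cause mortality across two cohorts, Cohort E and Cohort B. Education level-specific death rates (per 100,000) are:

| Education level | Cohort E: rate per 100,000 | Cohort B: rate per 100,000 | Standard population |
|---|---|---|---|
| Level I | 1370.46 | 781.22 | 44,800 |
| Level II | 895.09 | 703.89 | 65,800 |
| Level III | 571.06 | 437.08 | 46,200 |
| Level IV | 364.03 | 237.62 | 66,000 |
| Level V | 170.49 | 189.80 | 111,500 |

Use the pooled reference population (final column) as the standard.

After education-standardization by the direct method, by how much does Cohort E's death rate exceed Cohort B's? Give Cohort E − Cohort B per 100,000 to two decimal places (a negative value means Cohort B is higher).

Standard total = 334,300; weights = 0.1340, 0.1968, 0.1382, 0.1974, 0.3335.
Cohort E: 0.1340×1370.46 + 0.1968×895.09 + 0.1382×571.06 + 0.1974×364.03 + 0.3335×170.49 = 567.4906 per 100,000.
Cohort B: 0.1340×781.22 + 0.1968×703.89 + 0.1382×437.08 + 0.1974×237.62 + 0.3335×189.80 = 413.8598 per 100,000.
Difference = 567.4906 − 413.8598 = 153.6308.

153.63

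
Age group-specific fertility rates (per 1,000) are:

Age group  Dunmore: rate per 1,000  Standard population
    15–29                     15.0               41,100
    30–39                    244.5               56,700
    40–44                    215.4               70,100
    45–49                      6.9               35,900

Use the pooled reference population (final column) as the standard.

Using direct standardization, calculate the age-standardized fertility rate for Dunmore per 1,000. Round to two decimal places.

Standard total = 203,800; weights = 0.2017, 0.2782, 0.3440, 0.1762.
Standardized rate: 0.2017×15.0 + 0.2782×244.5 + 0.3440×215.4 + 0.1762×6.9 = 146.3538 per 1,000.

146.35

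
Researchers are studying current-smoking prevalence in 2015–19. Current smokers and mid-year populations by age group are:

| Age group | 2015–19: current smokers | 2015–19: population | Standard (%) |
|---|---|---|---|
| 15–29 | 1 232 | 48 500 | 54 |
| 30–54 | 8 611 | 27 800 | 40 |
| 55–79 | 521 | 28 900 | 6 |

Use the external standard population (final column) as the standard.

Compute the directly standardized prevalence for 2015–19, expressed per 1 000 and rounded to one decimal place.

Age-specific rates per 1 000 for 2015–19: 25.402, 309.748, 18.028.
Standard weights: 0.54, 0.40, 0.06.
Standardized rate: 0.5400×25.402 + 0.4000×309.748 + 0.0600×18.028 = 138.6981 per 1 000.

138.7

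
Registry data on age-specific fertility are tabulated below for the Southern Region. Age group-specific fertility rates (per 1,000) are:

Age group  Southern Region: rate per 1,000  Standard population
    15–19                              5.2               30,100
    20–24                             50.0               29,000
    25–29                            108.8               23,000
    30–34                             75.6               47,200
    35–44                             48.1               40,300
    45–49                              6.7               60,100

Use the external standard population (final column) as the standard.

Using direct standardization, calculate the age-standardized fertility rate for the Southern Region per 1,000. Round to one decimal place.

43.6

Standard total = 229,700; weights = 0.1310, 0.1263, 0.1001, 0.2055, 0.1754, 0.2616.
Standardized rate: 0.1310×5.2 + 0.1263×50.0 + 0.1001×108.8 + 0.2055×75.6 + 0.1754×48.1 + 0.2616×6.7 = 43.6149 per 1,000.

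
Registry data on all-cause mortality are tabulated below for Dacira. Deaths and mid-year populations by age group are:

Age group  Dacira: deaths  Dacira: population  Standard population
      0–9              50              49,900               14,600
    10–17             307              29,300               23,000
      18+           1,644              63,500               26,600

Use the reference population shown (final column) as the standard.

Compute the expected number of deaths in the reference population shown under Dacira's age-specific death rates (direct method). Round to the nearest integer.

944

Age-specific rates per 1,000 for Dacira: 1.002, 10.478, 25.890.
Expected deaths = Σ (standard pop × age-specific rate ÷ 1,000)
= 14,600×1.002/1,000 + 23,000×10.478/1,000 + 26,600×25.890/1,000
= 14.63 + 240.99 + 688.67 = 944.29.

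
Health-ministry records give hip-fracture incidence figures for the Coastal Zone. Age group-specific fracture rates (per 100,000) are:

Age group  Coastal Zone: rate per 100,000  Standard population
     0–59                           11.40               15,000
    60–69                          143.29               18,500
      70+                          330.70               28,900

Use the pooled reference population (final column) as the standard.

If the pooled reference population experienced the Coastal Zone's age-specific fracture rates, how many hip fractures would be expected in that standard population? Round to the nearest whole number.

Expected hip fractures = Σ (standard pop × age-specific rate ÷ 100,000)
= 15,000×11.40/100,000 + 18,500×143.29/100,000 + 28,900×330.70/100,000
= 1.71 + 26.51 + 95.57 = 123.79.

124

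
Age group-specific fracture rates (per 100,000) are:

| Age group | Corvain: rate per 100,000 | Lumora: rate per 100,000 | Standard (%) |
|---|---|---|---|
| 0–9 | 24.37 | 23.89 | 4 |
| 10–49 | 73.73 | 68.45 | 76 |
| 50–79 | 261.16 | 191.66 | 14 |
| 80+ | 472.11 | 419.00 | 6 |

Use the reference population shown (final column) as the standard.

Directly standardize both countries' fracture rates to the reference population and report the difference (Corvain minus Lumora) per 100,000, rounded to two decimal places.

16.95

Standard weights: 0.04, 0.76, 0.14, 0.06.
Corvain: 0.0400×24.37 + 0.7600×73.73 + 0.1400×261.16 + 0.0600×472.11 = 121.8986 per 100,000.
Lumora: 0.0400×23.89 + 0.7600×68.45 + 0.1400×191.66 + 0.0600×419.00 = 104.9500 per 100,000.
Difference = 121.8986 − 104.9500 = 16.9486.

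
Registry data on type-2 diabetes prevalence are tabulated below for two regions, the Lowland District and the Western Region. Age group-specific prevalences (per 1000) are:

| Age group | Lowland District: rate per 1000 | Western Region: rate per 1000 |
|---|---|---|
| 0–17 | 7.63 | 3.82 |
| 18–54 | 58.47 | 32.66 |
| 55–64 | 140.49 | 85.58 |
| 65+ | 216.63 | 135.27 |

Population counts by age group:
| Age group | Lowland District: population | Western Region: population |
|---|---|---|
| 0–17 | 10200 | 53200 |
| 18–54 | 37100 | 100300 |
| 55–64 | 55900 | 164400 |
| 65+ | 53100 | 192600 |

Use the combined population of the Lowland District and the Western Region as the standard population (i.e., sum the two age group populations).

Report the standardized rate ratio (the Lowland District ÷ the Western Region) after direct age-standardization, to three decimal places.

1.631

Combined standard total = 666800; weights = 0.0951, 0.2061, 0.3304, 0.3685.
The Lowland District: 0.0951×7.63 + 0.2061×58.47 + 0.3304×140.49 + 0.3685×216.63 = 139.0124 per 1000.
The Western Region: 0.0951×3.82 + 0.2061×32.66 + 0.3304×85.58 + 0.3685×135.27 = 85.2111 per 1000.
Ratio = 139.0124 ÷ 85.2111 = 1.63139.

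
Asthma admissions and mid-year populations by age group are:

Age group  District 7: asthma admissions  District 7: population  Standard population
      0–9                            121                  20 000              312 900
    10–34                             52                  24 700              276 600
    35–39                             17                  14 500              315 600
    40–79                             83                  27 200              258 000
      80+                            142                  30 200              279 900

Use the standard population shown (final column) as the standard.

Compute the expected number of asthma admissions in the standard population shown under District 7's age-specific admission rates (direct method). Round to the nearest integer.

4949

Age-specific rates per 10 000 for District 7: 60.50, 21.05, 11.72, 30.51, 47.02.
Expected asthma admissions = Σ (standard pop × age-specific rate ÷ 10 000)
= 312 900×60.50/10 000 + 276 600×21.05/10 000 + 315 600×11.72/10 000 + 258 000×30.51/10 000 + 279 900×47.02/10 000
= 1893.05 + 582.32 + 370.01 + 787.28 + 1316.09 = 4948.74.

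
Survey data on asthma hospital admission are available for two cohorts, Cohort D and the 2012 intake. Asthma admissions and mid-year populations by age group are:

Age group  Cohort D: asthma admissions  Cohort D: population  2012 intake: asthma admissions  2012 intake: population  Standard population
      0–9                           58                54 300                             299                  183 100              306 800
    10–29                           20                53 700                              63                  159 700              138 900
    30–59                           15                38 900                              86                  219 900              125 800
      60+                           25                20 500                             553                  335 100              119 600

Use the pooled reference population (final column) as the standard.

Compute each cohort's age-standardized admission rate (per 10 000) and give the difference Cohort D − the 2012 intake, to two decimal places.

-3.31

Age-specific rates per 10 000 for Cohort D: 10.68, 3.72, 3.86, 12.20.
For the 2012 intake: 16.33, 3.94, 3.91, 16.50.
Standard total = 691 100; weights = 0.4439, 0.2010, 0.1820, 0.1731.
Cohort D: 0.4439×10.68 + 0.2010×3.72 + 0.1820×3.86 + 0.1731×12.20 = 8.3027 per 10 000.
The 2012 intake: 0.4439×16.33 + 0.2010×3.94 + 0.1820×3.91 + 0.1731×16.50 = 11.6100 per 10 000.
Difference = 8.3027 − 11.6100 = -3.3073.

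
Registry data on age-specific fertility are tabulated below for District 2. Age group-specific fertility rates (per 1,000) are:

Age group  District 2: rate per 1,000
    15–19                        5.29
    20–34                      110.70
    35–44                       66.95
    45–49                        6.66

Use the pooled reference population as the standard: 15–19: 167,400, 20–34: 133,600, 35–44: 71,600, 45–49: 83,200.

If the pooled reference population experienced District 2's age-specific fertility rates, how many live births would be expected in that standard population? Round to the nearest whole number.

Expected live births = Σ (standard pop × age-specific rate ÷ 1,000)
= 167,400×5.29/1,000 + 133,600×110.70/1,000 + 71,600×66.95/1,000 + 83,200×6.66/1,000
= 885.55 + 14789.52 + 4793.62 + 554.11 = 21022.80.

21023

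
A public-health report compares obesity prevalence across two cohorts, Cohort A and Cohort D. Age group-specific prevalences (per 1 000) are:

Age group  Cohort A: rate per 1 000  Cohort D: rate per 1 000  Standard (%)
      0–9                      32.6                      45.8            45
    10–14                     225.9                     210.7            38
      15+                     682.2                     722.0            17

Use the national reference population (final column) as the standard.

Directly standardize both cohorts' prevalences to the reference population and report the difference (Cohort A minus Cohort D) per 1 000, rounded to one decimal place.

-6.9

Standard weights: 0.45, 0.38, 0.17.
Cohort A: 0.4500×32.6 + 0.3800×225.9 + 0.1700×682.2 = 216.4860 per 1 000.
Cohort D: 0.4500×45.8 + 0.3800×210.7 + 0.1700×722.0 = 223.4160 per 1 000.
Difference = 216.4860 − 223.4160 = -6.9300.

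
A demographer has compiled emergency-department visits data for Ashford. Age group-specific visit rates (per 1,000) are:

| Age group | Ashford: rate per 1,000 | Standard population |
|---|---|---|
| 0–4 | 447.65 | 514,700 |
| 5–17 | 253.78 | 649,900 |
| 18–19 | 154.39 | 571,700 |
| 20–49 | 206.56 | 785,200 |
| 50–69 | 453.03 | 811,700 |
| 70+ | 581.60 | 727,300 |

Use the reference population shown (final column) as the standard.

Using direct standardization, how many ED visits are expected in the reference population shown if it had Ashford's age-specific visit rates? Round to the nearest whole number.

Expected ED visits = Σ (standard pop × age-specific rate ÷ 1,000)
= 514,700×447.65/1,000 + 649,900×253.78/1,000 + 571,700×154.39/1,000 + 785,200×206.56/1,000 + 811,700×453.03/1,000 + 727,300×581.60/1,000
= 230405.45 + 164931.62 + 88264.76 + 162190.91 + 367724.45 + 422997.68 = 1436514.88.

1436515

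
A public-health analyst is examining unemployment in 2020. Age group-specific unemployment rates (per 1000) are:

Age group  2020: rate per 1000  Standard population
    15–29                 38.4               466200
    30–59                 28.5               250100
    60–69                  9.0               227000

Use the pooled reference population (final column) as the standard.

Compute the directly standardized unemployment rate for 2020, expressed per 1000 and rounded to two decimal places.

28.70

Standard total = 943300; weights = 0.4942, 0.2651, 0.2406.
Standardized rate: 0.4942×38.4 + 0.2651×28.5 + 0.2406×9.0 = 28.7002 per 1000.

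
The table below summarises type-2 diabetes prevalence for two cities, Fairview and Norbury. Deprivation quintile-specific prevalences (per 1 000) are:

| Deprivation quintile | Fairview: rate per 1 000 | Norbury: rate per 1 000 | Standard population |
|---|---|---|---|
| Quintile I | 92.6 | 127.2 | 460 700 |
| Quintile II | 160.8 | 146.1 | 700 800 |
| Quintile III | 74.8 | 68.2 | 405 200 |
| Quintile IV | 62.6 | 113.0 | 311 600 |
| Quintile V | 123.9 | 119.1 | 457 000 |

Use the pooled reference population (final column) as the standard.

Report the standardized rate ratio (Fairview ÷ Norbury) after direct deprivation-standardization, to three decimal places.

0.941

Standard total = 2 335 300; weights = 0.1973, 0.3001, 0.1735, 0.1334, 0.1957.
Fairview: 0.1973×92.6 + 0.3001×160.8 + 0.1735×74.8 + 0.1334×62.6 + 0.1957×123.9 = 112.0999 per 1 000.
Norbury: 0.1973×127.2 + 0.3001×146.1 + 0.1735×68.2 + 0.1334×113.0 + 0.1957×119.1 = 119.1547 per 1 000.
Ratio = 112.0999 ÷ 119.1547 = 0.94079.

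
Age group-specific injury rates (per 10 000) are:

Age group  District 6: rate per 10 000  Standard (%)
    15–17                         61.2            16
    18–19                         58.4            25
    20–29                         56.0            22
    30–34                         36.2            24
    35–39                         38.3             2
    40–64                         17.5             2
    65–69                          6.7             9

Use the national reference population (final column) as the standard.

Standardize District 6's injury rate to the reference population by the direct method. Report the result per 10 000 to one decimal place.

47.1

Standard weights: 0.16, 0.25, 0.22, 0.24, 0.02, 0.02, 0.09.
Standardized rate: 0.1600×61.2 + 0.2500×58.4 + 0.2200×56.0 + 0.2400×36.2 + 0.0200×38.3 + 0.0200×17.5 + 0.0900×6.7 = 47.1190 per 10 000.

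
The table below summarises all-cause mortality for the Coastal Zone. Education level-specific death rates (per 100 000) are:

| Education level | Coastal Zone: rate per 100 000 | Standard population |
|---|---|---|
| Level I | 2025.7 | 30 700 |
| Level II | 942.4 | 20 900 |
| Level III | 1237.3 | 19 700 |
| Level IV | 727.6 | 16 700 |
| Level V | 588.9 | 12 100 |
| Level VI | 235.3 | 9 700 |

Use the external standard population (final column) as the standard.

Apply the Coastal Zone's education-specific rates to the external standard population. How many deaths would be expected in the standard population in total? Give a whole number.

1278

Expected deaths = Σ (standard pop × education-specific rate ÷ 100 000)
= 30 700×2025.7/100 000 + 20 900×942.4/100 000 + 19 700×1237.3/100 000 + 16 700×727.6/100 000 + 12 100×588.9/100 000 + 9 700×235.3/100 000
= 621.89 + 196.96 + 243.75 + 121.51 + 71.26 + 22.82 = 1278.19.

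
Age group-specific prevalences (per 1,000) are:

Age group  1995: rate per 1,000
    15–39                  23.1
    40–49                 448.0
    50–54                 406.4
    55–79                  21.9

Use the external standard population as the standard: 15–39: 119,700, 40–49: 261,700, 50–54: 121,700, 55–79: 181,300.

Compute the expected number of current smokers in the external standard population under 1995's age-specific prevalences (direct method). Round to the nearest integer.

Expected current smokers = Σ (standard pop × age-specific rate ÷ 1,000)
= 119,700×23.1/1,000 + 261,700×448.0/1,000 + 121,700×406.4/1,000 + 181,300×21.9/1,000
= 2765.07 + 117241.60 + 49458.88 + 3970.47 = 173436.02.

173436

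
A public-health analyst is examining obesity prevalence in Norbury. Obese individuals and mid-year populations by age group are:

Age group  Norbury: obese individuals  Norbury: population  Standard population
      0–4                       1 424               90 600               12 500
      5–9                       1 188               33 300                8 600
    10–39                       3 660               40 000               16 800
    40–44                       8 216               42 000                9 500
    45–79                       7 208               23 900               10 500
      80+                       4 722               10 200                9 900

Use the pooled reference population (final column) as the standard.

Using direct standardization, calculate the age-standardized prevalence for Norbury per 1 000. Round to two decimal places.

Age-specific rates per 1 000 for Norbury: 15.717, 35.676, 91.500, 195.619, 301.590, 462.941.
Standard total = 67 800; weights = 0.1844, 0.1268, 0.2478, 0.1401, 0.1549, 0.1460.
Standardized rate: 0.1844×15.717 + 0.1268×35.676 + 0.2478×91.500 + 0.1401×195.619 + 0.1549×301.590 + 0.1460×462.941 = 171.8093 per 1 000.

171.81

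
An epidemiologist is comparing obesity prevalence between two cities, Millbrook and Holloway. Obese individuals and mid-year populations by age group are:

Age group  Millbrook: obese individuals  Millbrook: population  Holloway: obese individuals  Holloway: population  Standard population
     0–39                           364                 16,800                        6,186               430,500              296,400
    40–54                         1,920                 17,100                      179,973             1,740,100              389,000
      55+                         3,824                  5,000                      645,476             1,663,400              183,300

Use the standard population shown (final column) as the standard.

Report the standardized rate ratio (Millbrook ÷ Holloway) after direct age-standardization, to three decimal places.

1.646

Age-specific rates per 1,000 for Millbrook: 21.667, 112.281, 764.800.
For Holloway: 14.369, 103.427, 388.046.
Standard total = 868,700; weights = 0.3412, 0.4478, 0.2110.
Millbrook: 0.3412×21.667 + 0.4478×112.281 + 0.2110×764.800 = 219.0480 per 1,000.
Holloway: 0.3412×14.369 + 0.4478×103.427 + 0.2110×388.046 = 133.0965 per 1,000.
Ratio = 219.0480 ÷ 133.0965 = 1.64578.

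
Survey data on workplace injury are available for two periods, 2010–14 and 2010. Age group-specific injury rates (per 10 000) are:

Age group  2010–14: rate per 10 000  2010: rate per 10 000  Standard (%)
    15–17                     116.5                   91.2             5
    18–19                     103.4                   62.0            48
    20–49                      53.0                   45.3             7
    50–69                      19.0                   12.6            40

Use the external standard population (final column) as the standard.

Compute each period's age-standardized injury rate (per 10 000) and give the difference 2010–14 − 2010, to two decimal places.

24.24

Standard weights: 0.05, 0.48, 0.07, 0.40.
2010–14: 0.0500×116.5 + 0.4800×103.4 + 0.0700×53.0 + 0.4000×19.0 = 66.7670 per 10 000.
2010: 0.0500×91.2 + 0.4800×62.0 + 0.0700×45.3 + 0.4000×12.6 = 42.5310 per 10 000.
Difference = 66.7670 − 42.5310 = 24.2360.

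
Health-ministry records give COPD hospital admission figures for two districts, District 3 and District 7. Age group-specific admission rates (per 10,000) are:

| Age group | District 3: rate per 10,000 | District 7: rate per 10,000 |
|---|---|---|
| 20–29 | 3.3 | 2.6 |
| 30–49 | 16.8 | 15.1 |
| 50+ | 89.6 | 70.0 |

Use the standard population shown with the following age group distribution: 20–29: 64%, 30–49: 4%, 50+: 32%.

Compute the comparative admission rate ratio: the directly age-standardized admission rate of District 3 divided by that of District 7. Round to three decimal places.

1.275

Standard weights: 0.64, 0.04, 0.32.
District 3: 0.6400×3.3 + 0.0400×16.8 + 0.3200×89.6 = 31.4560 per 10,000.
District 7: 0.6400×2.6 + 0.0400×15.1 + 0.3200×70.0 = 24.6680 per 10,000.
Ratio = 31.4560 ÷ 24.6680 = 1.27517.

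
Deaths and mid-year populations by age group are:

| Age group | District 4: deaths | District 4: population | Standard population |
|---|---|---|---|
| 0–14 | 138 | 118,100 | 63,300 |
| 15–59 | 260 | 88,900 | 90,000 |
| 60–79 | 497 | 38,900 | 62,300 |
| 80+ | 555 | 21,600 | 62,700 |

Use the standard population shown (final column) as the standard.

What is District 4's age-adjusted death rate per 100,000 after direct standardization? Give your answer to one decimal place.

Age-specific rates per 100,000 for District 4: 116.85, 292.46, 1277.63, 2569.44.
Standard total = 278,300; weights = 0.2275, 0.3234, 0.2239, 0.2253.
Standardized rate: 0.2275×116.85 + 0.3234×292.46 + 0.2239×1277.63 + 0.2253×2569.44 = 986.0551 per 100,000.

986.1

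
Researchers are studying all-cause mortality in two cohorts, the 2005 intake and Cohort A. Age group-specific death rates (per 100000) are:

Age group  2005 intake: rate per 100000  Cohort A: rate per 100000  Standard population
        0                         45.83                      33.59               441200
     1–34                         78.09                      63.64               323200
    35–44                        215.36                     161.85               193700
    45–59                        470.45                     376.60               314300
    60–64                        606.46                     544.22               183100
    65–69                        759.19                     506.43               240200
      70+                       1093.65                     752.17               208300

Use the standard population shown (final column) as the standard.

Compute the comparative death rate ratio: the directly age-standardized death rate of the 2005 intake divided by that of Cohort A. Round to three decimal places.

Standard total = 1904000; weights = 0.2317, 0.1697, 0.1017, 0.1651, 0.0962, 0.1262, 0.1094.
The 2005 intake: 0.2317×45.83 + 0.1697×78.09 + 0.1017×215.36 + 0.1651×470.45 + 0.0962×606.46 + 0.1262×759.19 + 0.1094×1093.65 = 397.1870 per 100000.
Cohort A: 0.2317×33.59 + 0.1697×63.64 + 0.1017×161.85 + 0.1651×376.60 + 0.0962×544.22 + 0.1262×506.43 + 0.1094×752.17 = 295.7312 per 100000.
Ratio = 397.1870 ÷ 295.7312 = 1.34307.

1.343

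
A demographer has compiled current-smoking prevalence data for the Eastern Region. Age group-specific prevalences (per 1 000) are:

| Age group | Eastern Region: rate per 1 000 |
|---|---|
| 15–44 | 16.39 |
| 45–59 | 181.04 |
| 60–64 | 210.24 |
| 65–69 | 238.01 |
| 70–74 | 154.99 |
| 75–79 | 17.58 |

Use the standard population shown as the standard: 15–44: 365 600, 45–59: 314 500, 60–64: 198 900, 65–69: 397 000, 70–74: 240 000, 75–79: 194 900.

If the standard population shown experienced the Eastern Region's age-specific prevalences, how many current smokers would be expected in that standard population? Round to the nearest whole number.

239860

Expected current smokers = Σ (standard pop × age-specific rate ÷ 1 000)
= 365 600×16.39/1 000 + 314 500×181.04/1 000 + 198 900×210.24/1 000 + 397 000×238.01/1 000 + 240 000×154.99/1 000 + 194 900×17.58/1 000
= 5992.18 + 56937.08 + 41816.74 + 94489.97 + 37197.60 + 3426.34 = 239859.91.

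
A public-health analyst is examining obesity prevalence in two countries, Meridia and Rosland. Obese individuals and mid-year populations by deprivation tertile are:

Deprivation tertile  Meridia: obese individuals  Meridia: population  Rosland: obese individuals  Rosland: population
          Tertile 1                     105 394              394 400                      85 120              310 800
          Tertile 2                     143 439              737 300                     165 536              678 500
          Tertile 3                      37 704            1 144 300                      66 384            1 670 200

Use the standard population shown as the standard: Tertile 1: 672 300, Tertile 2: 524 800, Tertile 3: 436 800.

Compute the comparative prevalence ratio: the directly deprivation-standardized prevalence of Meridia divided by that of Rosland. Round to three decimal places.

Deprivation-specific rates per 1 000 for Meridia: 267.226, 194.546, 32.949.
For Rosland: 273.874, 243.973, 39.746.
Standard total = 1 633 900; weights = 0.4115, 0.3212, 0.2673.
Meridia: 0.4115×267.226 + 0.3212×194.546 + 0.2673×32.949 = 181.2512 per 1 000.
Rosland: 0.4115×273.874 + 0.3212×243.973 + 0.2673×39.746 = 201.6793 per 1 000.
Ratio = 181.2512 ÷ 201.6793 = 0.89871.

0.899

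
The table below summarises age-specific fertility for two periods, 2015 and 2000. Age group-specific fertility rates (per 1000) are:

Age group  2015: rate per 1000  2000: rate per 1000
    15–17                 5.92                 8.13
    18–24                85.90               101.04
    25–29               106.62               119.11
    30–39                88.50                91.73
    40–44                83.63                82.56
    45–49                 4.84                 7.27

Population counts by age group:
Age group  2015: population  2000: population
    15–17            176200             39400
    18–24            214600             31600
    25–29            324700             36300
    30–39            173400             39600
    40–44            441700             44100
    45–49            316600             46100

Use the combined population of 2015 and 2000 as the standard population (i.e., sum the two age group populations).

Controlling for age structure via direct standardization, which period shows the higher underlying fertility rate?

Combined standard total = 1884300; weights = 0.1144, 0.1307, 0.1916, 0.1130, 0.2578, 0.1925.
2015: 0.1144×5.92 + 0.1307×85.90 + 0.1916×106.62 + 0.1130×88.50 + 0.2578×83.63 + 0.1925×4.84 = 64.8242 per 1000.
2000: 0.1144×8.13 + 0.1307×101.04 + 0.1916×119.11 + 0.1130×91.73 + 0.2578×82.56 + 0.1925×7.27 = 70.0051 per 1000.
The crude rates (65.51 vs 65.14) would put 2015 higher, but that reflects its age composition; once standardized to a common age structure, 2000 has the higher underlying rate.

2000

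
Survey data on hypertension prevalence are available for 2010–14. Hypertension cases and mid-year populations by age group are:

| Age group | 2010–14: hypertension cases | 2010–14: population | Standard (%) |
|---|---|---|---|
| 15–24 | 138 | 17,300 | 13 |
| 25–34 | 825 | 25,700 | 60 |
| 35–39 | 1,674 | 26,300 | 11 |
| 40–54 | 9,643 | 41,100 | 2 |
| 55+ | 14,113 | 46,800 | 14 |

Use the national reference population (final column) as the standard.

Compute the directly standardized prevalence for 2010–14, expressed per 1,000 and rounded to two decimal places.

74.21

Age-specific rates per 1,000 for 2010–14: 7.977, 32.101, 63.650, 234.623, 301.560.
Standard weights: 0.13, 0.60, 0.11, 0.02, 0.14.
Standardized rate: 0.1300×7.977 + 0.6000×32.101 + 0.1100×63.650 + 0.0200×234.623 + 0.1400×301.560 = 74.2100 per 1,000.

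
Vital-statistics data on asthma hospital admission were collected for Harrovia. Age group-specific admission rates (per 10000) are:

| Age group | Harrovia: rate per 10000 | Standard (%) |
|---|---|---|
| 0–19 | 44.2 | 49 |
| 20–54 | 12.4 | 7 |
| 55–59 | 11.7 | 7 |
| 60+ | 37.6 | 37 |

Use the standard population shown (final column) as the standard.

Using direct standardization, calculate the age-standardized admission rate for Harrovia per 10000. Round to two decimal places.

Standard weights: 0.49, 0.07, 0.07, 0.37.
Standardized rate: 0.4900×44.2 + 0.0700×12.4 + 0.0700×11.7 + 0.3700×37.6 = 37.2570 per 10000.

37.26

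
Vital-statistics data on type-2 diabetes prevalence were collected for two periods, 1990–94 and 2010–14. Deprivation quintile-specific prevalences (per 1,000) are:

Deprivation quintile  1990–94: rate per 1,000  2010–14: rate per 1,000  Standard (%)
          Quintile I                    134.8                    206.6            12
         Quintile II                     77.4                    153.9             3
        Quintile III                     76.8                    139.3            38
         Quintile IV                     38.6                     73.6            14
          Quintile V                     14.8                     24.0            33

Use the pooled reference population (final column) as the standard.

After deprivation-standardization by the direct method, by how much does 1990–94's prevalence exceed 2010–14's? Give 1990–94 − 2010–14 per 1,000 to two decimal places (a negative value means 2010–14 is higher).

Standard weights: 0.12, 0.03, 0.38, 0.14, 0.33.
1990–94: 0.1200×134.8 + 0.0300×77.4 + 0.3800×76.8 + 0.1400×38.6 + 0.3300×14.8 = 57.9700 per 1,000.
2010–14: 0.1200×206.6 + 0.0300×153.9 + 0.3800×139.3 + 0.1400×73.6 + 0.3300×24.0 = 100.5670 per 1,000.
Difference = 57.9700 − 100.5670 = -42.5970.

-42.60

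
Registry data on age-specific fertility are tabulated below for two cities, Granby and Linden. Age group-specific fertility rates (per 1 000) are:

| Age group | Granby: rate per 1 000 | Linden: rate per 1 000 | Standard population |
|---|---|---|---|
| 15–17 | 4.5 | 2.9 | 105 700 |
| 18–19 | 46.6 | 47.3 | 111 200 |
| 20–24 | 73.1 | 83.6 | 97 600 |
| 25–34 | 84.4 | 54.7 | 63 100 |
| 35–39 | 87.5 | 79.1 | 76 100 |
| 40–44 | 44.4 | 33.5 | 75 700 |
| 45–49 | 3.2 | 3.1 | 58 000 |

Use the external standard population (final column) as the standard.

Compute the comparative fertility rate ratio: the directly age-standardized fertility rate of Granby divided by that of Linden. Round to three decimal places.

1.093

Standard total = 587 400; weights = 0.1799, 0.1893, 0.1662, 0.1074, 0.1296, 0.1289, 0.0987.
Granby: 0.1799×4.5 + 0.1893×46.6 + 0.1662×73.1 + 0.1074×84.4 + 0.1296×87.5 + 0.1289×44.4 + 0.0987×3.2 = 48.2179 per 1 000.
Linden: 0.1799×2.9 + 0.1893×47.3 + 0.1662×83.6 + 0.1074×54.7 + 0.1296×79.1 + 0.1289×33.5 + 0.0987×3.1 = 44.1139 per 1 000.
Ratio = 48.2179 ÷ 44.1139 = 1.09303.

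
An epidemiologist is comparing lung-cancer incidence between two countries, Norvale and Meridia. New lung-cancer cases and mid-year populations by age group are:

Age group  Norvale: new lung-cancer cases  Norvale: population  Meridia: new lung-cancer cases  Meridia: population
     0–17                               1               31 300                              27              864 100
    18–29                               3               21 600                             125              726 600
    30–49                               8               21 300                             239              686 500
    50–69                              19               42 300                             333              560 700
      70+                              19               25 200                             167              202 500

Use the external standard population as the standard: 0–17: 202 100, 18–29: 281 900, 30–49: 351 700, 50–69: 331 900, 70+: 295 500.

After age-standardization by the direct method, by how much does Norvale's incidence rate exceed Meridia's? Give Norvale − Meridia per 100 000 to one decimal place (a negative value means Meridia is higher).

Age-specific rates per 100 000 for Norvale: 3.19, 13.89, 37.56, 44.92, 75.40.
For Meridia: 3.12, 17.20, 34.81, 59.39, 82.47.
Standard total = 1 463 100; weights = 0.1381, 0.1927, 0.2404, 0.2268, 0.2020.
Norvale: 0.1381×3.19 + 0.1927×13.89 + 0.2404×37.56 + 0.2268×44.92 + 0.2020×75.40 = 37.5628 per 100 000.
Meridia: 0.1381×3.12 + 0.1927×17.20 + 0.2404×34.81 + 0.2268×59.39 + 0.2020×82.47 = 42.2435 per 100 000.
Difference = 37.5628 − 42.2435 = -4.6807.

-4.7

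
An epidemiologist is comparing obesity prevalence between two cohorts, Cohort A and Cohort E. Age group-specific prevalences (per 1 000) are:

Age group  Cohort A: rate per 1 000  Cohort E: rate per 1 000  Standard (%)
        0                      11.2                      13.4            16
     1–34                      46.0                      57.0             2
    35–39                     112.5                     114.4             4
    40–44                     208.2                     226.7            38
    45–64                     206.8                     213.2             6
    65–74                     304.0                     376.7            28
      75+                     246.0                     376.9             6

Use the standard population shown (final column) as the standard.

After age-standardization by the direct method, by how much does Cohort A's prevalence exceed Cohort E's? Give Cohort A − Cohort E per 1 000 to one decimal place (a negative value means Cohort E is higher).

-36.3

Standard weights: 0.16, 0.02, 0.04, 0.38, 0.06, 0.28, 0.06.
Cohort A: 0.1600×11.2 + 0.0200×46.0 + 0.0400×112.5 + 0.3800×208.2 + 0.0600×206.8 + 0.2800×304.0 + 0.0600×246.0 = 198.6160 per 1 000.
Cohort E: 0.1600×13.4 + 0.0200×57.0 + 0.0400×114.4 + 0.3800×226.7 + 0.0600×213.2 + 0.2800×376.7 + 0.0600×376.9 = 234.8880 per 1 000.
Difference = 198.6160 − 234.8880 = -36.2720.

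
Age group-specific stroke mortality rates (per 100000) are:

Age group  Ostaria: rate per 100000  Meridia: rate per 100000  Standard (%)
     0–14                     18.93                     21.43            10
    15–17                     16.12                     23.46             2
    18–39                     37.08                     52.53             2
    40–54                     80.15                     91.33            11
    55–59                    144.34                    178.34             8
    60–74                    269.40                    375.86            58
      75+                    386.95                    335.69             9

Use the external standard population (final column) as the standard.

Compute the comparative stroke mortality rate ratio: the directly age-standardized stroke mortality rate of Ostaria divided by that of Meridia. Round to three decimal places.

Standard weights: 0.10, 0.02, 0.02, 0.11, 0.08, 0.58, 0.09.
Ostaria: 0.1000×18.93 + 0.0200×16.12 + 0.0200×37.08 + 0.1100×80.15 + 0.0800×144.34 + 0.5800×269.40 + 0.0900×386.95 = 214.3982 per 100000.
Meridia: 0.1000×21.43 + 0.0200×23.46 + 0.0200×52.53 + 0.1100×91.33 + 0.0800×178.34 + 0.5800×375.86 + 0.0900×335.69 = 276.1872 per 100000.
Ratio = 214.3982 ÷ 276.1872 = 0.77628.

0.776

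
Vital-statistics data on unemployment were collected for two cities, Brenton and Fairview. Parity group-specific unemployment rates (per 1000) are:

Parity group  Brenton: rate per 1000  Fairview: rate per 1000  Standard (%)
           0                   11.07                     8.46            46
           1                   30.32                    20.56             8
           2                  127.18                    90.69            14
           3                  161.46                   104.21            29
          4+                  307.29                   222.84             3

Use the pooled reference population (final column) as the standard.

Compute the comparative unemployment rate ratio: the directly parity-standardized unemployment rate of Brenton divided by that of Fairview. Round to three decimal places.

1.476

Standard weights: 0.46, 0.08, 0.14, 0.29, 0.03.
Brenton: 0.4600×11.07 + 0.0800×30.32 + 0.1400×127.18 + 0.2900×161.46 + 0.0300×307.29 = 81.3651 per 1000.
Fairview: 0.4600×8.46 + 0.0800×20.56 + 0.1400×90.69 + 0.2900×104.21 + 0.0300×222.84 = 55.1391 per 1000.
Ratio = 81.3651 ÷ 55.1391 = 1.47563.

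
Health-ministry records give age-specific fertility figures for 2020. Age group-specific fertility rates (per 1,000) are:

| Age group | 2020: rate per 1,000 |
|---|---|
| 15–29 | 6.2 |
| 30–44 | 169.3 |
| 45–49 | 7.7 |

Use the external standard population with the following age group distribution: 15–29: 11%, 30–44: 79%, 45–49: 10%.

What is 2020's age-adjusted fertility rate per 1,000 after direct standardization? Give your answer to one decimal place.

135.2

Standard weights: 0.11, 0.79, 0.10.
Standardized rate: 0.1100×6.2 + 0.7900×169.3 + 0.1000×7.7 = 135.1990 per 1,000.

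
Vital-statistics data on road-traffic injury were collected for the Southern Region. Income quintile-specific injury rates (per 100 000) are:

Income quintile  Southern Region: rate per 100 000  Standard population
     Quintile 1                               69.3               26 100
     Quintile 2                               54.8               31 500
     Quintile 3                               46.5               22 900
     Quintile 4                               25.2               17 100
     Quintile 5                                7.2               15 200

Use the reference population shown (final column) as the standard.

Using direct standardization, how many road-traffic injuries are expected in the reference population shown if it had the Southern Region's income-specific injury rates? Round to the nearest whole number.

Expected road-traffic injuries = Σ (standard pop × income-specific rate ÷ 100 000)
= 26 100×69.3/100 000 + 31 500×54.8/100 000 + 22 900×46.5/100 000 + 17 100×25.2/100 000 + 15 200×7.2/100 000
= 18.09 + 17.26 + 10.65 + 4.31 + 1.09 = 51.40.

51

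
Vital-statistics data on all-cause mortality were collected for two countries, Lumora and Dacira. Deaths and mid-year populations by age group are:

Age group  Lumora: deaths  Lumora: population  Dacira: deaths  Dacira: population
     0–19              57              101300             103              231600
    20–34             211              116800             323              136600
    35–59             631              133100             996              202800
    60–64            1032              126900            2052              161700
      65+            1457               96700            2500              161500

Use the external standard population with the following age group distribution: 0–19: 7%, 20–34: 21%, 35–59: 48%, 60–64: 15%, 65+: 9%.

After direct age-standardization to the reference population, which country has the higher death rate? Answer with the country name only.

Age-specific rates per 100000 for Lumora: 56.27, 180.65, 474.08, 813.24, 1506.72.
For Dacira: 44.47, 236.46, 491.12, 1269.02, 1547.99.
Standard weights: 0.07, 0.21, 0.48, 0.15, 0.09.
Lumora: 0.0700×56.27 + 0.2100×180.65 + 0.4800×474.08 + 0.1500×813.24 + 0.0900×1506.72 = 527.0244 per 100000.
Dacira: 0.0700×44.47 + 0.2100×236.46 + 0.4800×491.12 + 0.1500×1269.02 + 0.0900×1547.99 = 618.1801 per 100000.

Dacira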